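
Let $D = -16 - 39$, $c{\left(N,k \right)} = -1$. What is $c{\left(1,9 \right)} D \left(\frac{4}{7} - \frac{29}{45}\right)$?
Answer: $- \frac{253}{63} \approx -4.0159$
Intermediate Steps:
$D = -55$ ($D = -16 - 39 = -55$)
$c{\left(1,9 \right)} D \left(\frac{4}{7} - \frac{29}{45}\right) = \left(-1\right) \left(-55\right) \left(\frac{4}{7} - \frac{29}{45}\right) = 55 \left(4 \cdot \frac{1}{7} - \frac{29}{45}\right) = 55 \left(\frac{4}{7} - \frac{29}{45}\right) = 55 \left(- \frac{23}{315}\right) = - \frac{253}{63}$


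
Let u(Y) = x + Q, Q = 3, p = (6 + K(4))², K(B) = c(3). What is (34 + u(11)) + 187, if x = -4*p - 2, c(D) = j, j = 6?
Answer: -354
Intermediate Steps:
c(D) = 6
K(B) = 6
p = 144 (p = (6 + 6)² = 12² = 144)
x = -578 (x = -4*144 - 2 = -576 - 2 = -578)
u(Y) = -575 (u(Y) = -578 + 3 = -575)
(34 + u(11)) + 187 = (34 - 575) + 187 = -541 + 187 = -354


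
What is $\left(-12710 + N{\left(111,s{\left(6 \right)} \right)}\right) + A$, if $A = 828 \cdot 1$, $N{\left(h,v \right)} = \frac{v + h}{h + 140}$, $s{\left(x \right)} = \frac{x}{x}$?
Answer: $- \frac{2982270}{251} \approx -11882.0$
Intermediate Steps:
$s{\left(x \right)} = 1$
$N{\left(h,v \right)} = \frac{h + v}{140 + h}$
$A = 828$
$\left(-12710 + N{\left(111,s{\left(6 \right)} \right)}\right) + A = \left(-12710 + \frac{111 + 1}{140 + 111}\right) + 828 = \left(-12710 + \frac{1}{251} \cdot 112\right) + 828 = \left(-12710 + \frac{112}{251}\right) + 828 = - \frac{3190098}{251} + 828 = - \frac{2982270}{251}$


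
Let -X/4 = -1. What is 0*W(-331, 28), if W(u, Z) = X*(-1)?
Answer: 0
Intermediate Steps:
X = 4 (X = -4*(-1) = 4)
W(u, Z) = -4 (W(u, Z) = 4*(-1) = -4)
0*W(-331, 28) = 0*(-4) = 0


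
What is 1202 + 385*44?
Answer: 18142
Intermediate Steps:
1202 + 385*44 = 1202 + 16940 = 18142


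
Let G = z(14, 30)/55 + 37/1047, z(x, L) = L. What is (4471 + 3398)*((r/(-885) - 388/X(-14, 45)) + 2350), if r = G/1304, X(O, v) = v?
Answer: 81626281303052657/4430359560 ≈ 1.8424e+7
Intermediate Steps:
G = 6689/11517 (G = 30/55 + 37/1047 = 30*(1/55) + 37*(1/1047) = 6/11 + 37/1047 = 6689/11517 ≈ 0.58079)
r = 6689/15018168 (r = (6689/11517)/1304 = (6689/11517)*(1/1304) = 6689/15018168 ≈ 0.00044539)
(4471 + 3398)*((r/(-885) - 388/X(-14, 45)) + 2350) = (4471 + 3398)*(((6689/15018168)/(-885) - 388/45) + 2350) = 7869*(((6689/15018168)*(-1/885) - 388*1/45) + 2350) = 7869*((-6689/13291078680 - 388/45) + 2350) = 7869*(-114598640641/13291078680 + 2350) = 7869*(31119436257359/13291078680) = 81626281303052657/4430359560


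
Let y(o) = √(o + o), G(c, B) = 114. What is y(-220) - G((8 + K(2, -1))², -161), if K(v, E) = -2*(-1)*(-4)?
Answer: -114 + 2*I*√110 ≈ -114.0 + 20.976*I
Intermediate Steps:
K(v, E) = -8 (K(v, E) = 2*(-4) = -8)
y(o) = √2*√o (y(o) = √(2*o) = √2*√o)
y(-220) - G((8 + K(2, -1))², -161) = √2*√(-220) - 1*114 = √2*(2*I*√55) - 114 = 2*I*√110 - 114 = -114 + 2*I*√110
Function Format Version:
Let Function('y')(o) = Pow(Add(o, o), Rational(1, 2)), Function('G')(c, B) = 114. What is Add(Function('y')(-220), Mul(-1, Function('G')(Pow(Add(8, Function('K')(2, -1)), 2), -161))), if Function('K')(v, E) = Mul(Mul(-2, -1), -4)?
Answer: Add(-114, Mul(2, I, Pow(110, Rational(1, 2)))) ≈ Add(-114.00, Mul(20.976, I))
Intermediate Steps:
Function('K')(v, E) = -8 (Function('K')(v, E) = Mul(2, -4) = -8)
Function('y')(o) = Mul(Pow(2, Rational(1, 2)), Pow(o, Rational(1, 2))) (Function('y')(o) = Pow(Mul(2, o), Rational(1, 2)) = Mul(Pow(2, Rational(1, 2)), Pow(o, Rational(1, 2))))
Add(Function('y')(-220), Mul(-1, Function('G')(Pow(Add(8, Function('K')(2, -1)), 2), -161))) = Add(Mul(Pow(2, Rational(1, 2)), Pow(-220, Rational(1, 2))), Mul(-1, 114)) = Add(Mul(Pow(2, Rational(1, 2)), Mul(2, I, Pow(55, Rational(1, 2)))), -114) = Add(Mul(2, I, Pow(110, Rational(1, 2))), -114) = Add(-114, Mul(2, I, Pow(110, Rational(1, 2))))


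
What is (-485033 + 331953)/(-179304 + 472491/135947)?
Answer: 20810766760/24375368397 ≈ 0.85376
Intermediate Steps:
(-485033 + 331953)/(-179304 + 472491/135947) = -153080/(-179304 + 472491*(1/135947)) = -153080/(-179304 + 472491/135947) = -153080/(-24375368397/135947) = -153080*(-135947/24375368397) = 20810766760/24375368397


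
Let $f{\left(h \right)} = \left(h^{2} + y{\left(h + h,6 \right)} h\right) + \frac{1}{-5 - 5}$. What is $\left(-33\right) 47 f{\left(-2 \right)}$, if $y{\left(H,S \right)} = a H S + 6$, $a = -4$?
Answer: $\frac{3103551}{10} \approx 3.1036 \cdot 10^{5}$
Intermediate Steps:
$y{\left(H,S \right)} = 6 - 4 H S$ ($y{\left(H,S \right)} = - 4 H S + 6 = 6 - 4 H S$)
$f{\left(h \right)} = - \frac{1}{10} + h^{2} + h \left(6 - 48 h\right)$ ($f{\left(h \right)} = \left(h^{2} + \left(6 - 4 \left(h + h\right) 6\right) h\right) + \frac{1}{-5 - 5} = \left(h^{2} + \left(6 - 4 \cdot 2 h 6\right) h\right) + \frac{1}{-10} = \left(h^{2} + \left(6 - 48 h\right) h\right) - \frac{1}{10} = \left(h^{2} + h \left(6 - 48 h\right)\right) - \frac{1}{10} = - \frac{1}{10} + h^{2} + h \left(6 - 48 h\right)$)
$\left(-33\right) 47 f{\left(-2 \right)} = \left(-33\right) 47 \left(- \frac{1}{10} - 47 \left(-2\right)^{2} + 6 \left(-2\right)\right) = - 1551 \left(- \frac{1}{10} - 188 - 12\right) = \left(-1551\right) \left(- \frac{2001}{10}\right) = \frac{3103551}{10}$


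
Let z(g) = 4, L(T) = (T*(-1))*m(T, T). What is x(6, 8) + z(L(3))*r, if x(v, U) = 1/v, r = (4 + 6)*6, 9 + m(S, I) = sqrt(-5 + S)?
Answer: 1441/6 ≈ 240.17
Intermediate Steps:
m(S, I) = -9 + sqrt(-5 + S)
r = 60 (r = 10*6 = 60)
L(T) = -T*(-9 + sqrt(-5 + T)) (L(T) = (T*(-1))*(-9 + sqrt(-5 + T)) = (-T)*(-9 + sqrt(-5 + T)) = -T*(-9 + sqrt(-5 + T)))
x(6, 8) + z(L(3))*r = 1/6 + 4*60 = 1/6 + 240 = 1441/6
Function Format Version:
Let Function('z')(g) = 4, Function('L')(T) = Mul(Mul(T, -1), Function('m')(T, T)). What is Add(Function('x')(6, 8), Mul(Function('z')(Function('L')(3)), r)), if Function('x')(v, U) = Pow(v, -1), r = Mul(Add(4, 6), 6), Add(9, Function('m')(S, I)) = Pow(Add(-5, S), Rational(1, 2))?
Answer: Rational(1441, 6) ≈ 240.17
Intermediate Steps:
Function('m')(S, I) = Add(-9, Pow(Add(-5, S), Rational(1, 2)))
r = 60 (r = Mul(10, 6) = 60)
Function('L')(T) = Mul(-1, T, Add(-9, Pow(Add(-5, T), Rational(1, 2)))) (Function('L')(T) = Mul(Mul(T, -1), Add(-9, Pow(Add(-5, T), Rational(1, 2)))) = Mul(Mul(-1, T), Add(-9, Pow(Add(-5, T), Rational(1, 2)))) = Mul(-1, T, Add(-9, Pow(Add(-5, T), Rational(1, 2)))))
Add(Function('x')(6, 8), Mul(Function('z')(Function('L')(3)), r)) = Add(Pow(6, -1), Mul(4, 60)) = Add(Rational(1, 6), 240) = Rational(1441, 6)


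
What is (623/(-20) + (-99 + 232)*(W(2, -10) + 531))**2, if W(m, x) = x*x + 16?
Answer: 2959765837609/400 ≈ 7.3994e+9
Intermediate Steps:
W(m, x) = 16 + x**2 (W(m, x) = x**2 + 16 = 16 + x**2)
(623/(-20) + (-99 + 232)*(W(2, -10) + 531))**2 = (623/(-20) + (-99 + 232)*((16 + (-10)**2) + 531))**2 = (623*(-1/20) + 133*((16 + 100) + 531))**2 = (-623/20 + 133*(116 + 531))**2 = (-623/20 + 133*647)**2 = (-623/20 + 86051)**2 = (1720397/20)**2 = 2959765837609/400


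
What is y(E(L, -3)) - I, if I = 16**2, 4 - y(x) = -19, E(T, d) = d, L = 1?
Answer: -233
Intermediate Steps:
y(x) = 23 (y(x) = 4 - 1*(-19) = 4 + 19 = 23)
I = 256
y(E(L, -3)) - I = 23 - 1*256 = 23 - 256 = -233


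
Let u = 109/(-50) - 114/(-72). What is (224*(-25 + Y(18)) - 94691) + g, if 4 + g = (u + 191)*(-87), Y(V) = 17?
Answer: -11305209/100 ≈ -1.1305e+5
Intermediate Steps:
u = -179/300 (u = 109*(-1/50) - 114*(-1/72) = -109/50 + 19/12 = -179/300 ≈ -0.59667)
g = -1656909/100 (g = -4 + (-179/300 + 191)*(-87) = -4 + (57121/300)*(-87) = -4 - 1656509/100 = -1656909/100 ≈ -16569.)
(224*(-25 + Y(18)) - 94691) + g = (224*(-25 + 17) - 94691) - 1656909/100 = (224*(-8) - 94691) - 1656909/100 = (-1792 - 94691) - 1656909/100 = -96483 - 1656909/100 = -11305209/100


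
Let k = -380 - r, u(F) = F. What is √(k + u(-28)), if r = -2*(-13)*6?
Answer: 2*I*√141 ≈ 23.749*I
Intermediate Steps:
r = 156 (r = 26*6 = 156)
k = -536 (k = -380 - 1*156 = -380 - 156 = -536)
√(k + u(-28)) = √(-536 - 28) = √(-564) = 2*I*√141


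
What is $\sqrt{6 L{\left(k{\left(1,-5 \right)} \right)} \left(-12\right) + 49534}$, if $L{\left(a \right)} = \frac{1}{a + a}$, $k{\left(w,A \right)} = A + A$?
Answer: $\frac{2 \sqrt{309610}}{5} \approx 222.57$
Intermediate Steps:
$k{\left(w,A \right)} = 2 A$
$L{\left(a \right)} = \frac{1}{2 a}$
$\sqrt{6 L{\left(k{\left(1,-5 \right)} \right)} \left(-12\right) + 49534} = \sqrt{6 \frac{1}{2 \cdot 2 \left(-5\right)} \left(-12\right) + 49534} = \sqrt{6 \frac{1}{2 \left(-10\right)} \left(-12\right) + 49534} = \sqrt{6 \cdot \frac{1}{2} \left(- \frac{1}{10}\right) \left(-12\right) + 49534} = \sqrt{6 \left(- \frac{1}{20}\right) \left(-12\right) + 49534} = \sqrt{\left(- \frac{3}{10}\right) \left(-12\right) + 49534} = \sqrt{\frac{18}{5} + 49534} = \sqrt{\frac{247688}{5}} = \frac{2 \sqrt{309610}}{5}$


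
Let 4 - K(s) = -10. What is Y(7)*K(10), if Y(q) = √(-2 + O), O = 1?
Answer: 14*I ≈ 14.0*I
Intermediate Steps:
K(s) = 14 (K(s) = 4 - 1*(-10) = 4 + 10 = 14)
Y(q) = I (Y(q) = √(-2 + 1) = √(-1) = I)
Y(7)*K(10) = I*14 = 14*I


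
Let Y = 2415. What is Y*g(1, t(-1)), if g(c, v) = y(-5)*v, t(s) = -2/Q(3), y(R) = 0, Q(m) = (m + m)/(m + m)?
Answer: 0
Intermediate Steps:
Q(m) = 1 (Q(m) = (2*m)/((2*m)) = (2*m)*(1/(2*m)) = 1)
t(s) = -2 (t(s) = -2/1 = -2*1 = -2)
g(c, v) = 0 (g(c, v) = 0*v = 0)
Y*g(1, t(-1)) = 2415*0 = 0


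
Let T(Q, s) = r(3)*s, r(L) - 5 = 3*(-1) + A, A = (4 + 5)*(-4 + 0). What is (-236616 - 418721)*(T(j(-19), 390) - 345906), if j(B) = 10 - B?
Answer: 235374768942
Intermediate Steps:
A = -36 (A = 9*(-4) = -36)
r(L) = -34 (r(L) = 5 + (3*(-1) - 36) = 5 + (-3 - 36) = 5 - 39 = -34)
T(Q, s) = -34*s
(-236616 - 418721)*(T(j(-19), 390) - 345906) = (-236616 - 418721)*(-34*390 - 345906) = -655337*(-13260 - 345906) = -655337*(-359166) = 235374768942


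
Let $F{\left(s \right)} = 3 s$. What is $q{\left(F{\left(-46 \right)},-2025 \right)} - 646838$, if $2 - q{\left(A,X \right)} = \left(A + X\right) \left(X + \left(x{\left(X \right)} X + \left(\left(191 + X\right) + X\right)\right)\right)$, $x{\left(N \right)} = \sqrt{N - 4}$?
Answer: $-13373928 - 4380075 i \sqrt{2029} \approx -1.3374 \cdot 10^{7} - 1.973 \cdot 10^{8} i$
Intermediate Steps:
$x{\left(N \right)} = \sqrt{-4 + N}$
$q{\left(A,X \right)} = 2 - \left(A + X\right) \left(191 + 3 X + X \sqrt{-4 + X}\right)$ ($q{\left(A,X \right)} = 2 - \left(A + X\right) \left(X + \left(\sqrt{-4 + X} X + \left(\left(191 + X\right) + X\right)\right)\right) = 2 - \left(A + X\right) \left(X + \left(X \sqrt{-4 + X} + \left(191 + 2 X\right)\right)\right) = 2 - \left(A + X\right) \left(X + \left(191 + 2 X + X \sqrt{-4 + X}\right)\right) = 2 - \left(A + X\right) \left(191 + 3 X + X \sqrt{-4 + X}\right)$)
$q{\left(F{\left(-46 \right)},-2025 \right)} - 646838 = \left(2 - 191 \cdot 3 \left(-46\right) - -386775 - 3 \left(-2025\right)^{2} - \left(-2025\right)^{2} \sqrt{-4 - 2025} - 3 \cdot 3 \left(-46\right) \left(-2025\right) - 3 \left(-46\right) \left(-2025\right) \sqrt{-4 - 2025}\right) - 646838 = \left(2 - -26358 + 386775 - 12301875 - 4100625 \sqrt{-2029} - \left(-414\right) \left(-2025\right) - \left(-138\right) \left(-2025\right) \sqrt{-2029}\right) - 646838 = \left(2 + 26358 + 386775 - 12301875 - 4100625 i \sqrt{2029} - 838350 - \left(-138\right) \left(-2025\right) i \sqrt{2029}\right) - 646838 = \left(2 + 26358 + 386775 - 12301875 - 4100625 i \sqrt{2029} - 838350 - 279450 i \sqrt{2029}\right) - 646838 = \left(-12727090 - 4380075 i \sqrt{2029}\right) - 646838 = -13373928 - 4380075 i \sqrt{2029}$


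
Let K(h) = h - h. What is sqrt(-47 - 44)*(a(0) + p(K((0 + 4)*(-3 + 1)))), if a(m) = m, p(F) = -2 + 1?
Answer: -I*sqrt(91) ≈ -9.5394*I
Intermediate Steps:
K(h) = 0
p(F) = -1
sqrt(-47 - 44)*(a(0) + p(K((0 + 4)*(-3 + 1)))) = sqrt(-47 - 44)*(0 - 1) = sqrt(-91)*(-1) = (I*sqrt(91))*(-1) = -I*sqrt(91)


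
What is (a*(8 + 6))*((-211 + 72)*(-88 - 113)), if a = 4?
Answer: 1564584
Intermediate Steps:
(a*(8 + 6))*((-211 + 72)*(-88 - 113)) = (4*(8 + 6))*((-211 + 72)*(-88 - 113)) = (4*14)*(-139*(-201)) = 56*27939 = 1564584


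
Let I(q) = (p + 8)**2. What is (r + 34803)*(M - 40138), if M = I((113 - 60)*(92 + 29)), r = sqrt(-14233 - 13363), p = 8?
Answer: -1388013246 - 79764*I*sqrt(6899) ≈ -1.388e+9 - 6.6252e+6*I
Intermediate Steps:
I(q) = 256 (I(q) = (8 + 8)**2 = 16**2 = 256)
r = 2*I*sqrt(6899) (r = sqrt(-27596) = 2*I*sqrt(6899) ≈ 166.12*I)
M = 256
(r + 34803)*(M - 40138) = (2*I*sqrt(6899) + 34803)*(256 - 40138) = (34803 + 2*I*sqrt(6899))*(-39882) = -1388013246 - 79764*I*sqrt(6899)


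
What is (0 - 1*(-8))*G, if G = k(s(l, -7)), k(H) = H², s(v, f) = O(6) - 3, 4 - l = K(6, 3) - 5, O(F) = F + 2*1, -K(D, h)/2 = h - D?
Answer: 200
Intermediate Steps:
K(D, h) = -2*h + 2*D (K(D, h) = -2*(h - D) = -2*h + 2*D)
O(F) = 2 + F (O(F) = F + 2 = 2 + F)
l = 3 (l = 4 - ((-2*3 + 2*6) - 5) = 4 - ((-6 + 12) - 5) = 4 - (6 - 5) = 4 - 1*1 = 4 - 1 = 3)
s(v, f) = 5 (s(v, f) = (2 + 6) - 3 = 8 - 3 = 5)
G = 25 (G = 5² = 25)
(0 - 1*(-8))*G = (0 - 1*(-8))*25 = (0 + 8)*25 = 8*25 = 200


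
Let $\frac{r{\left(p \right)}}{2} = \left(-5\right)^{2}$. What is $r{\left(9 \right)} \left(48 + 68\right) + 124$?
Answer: $5924$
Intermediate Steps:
$r{\left(p \right)} = 50$ ($r{\left(p \right)} = 2 \left(-5\right)^{2} = 2 \cdot 25 = 50$)
$r{\left(9 \right)} \left(48 + 68\right) + 124 = 50 \left(48 + 68\right) + 124 = 50 \cdot 116 + 124 = 5800 + 124 = 5924$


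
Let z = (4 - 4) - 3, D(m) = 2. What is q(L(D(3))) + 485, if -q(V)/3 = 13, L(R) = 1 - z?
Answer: 446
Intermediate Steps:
z = -3 (z = 0 - 3 = -3)
L(R) = 4 (L(R) = 1 - 1*(-3) = 1 + 3 = 4)
q(V) = -39 (q(V) = -3*13 = -39)
q(L(D(3))) + 485 = -39 + 485 = 446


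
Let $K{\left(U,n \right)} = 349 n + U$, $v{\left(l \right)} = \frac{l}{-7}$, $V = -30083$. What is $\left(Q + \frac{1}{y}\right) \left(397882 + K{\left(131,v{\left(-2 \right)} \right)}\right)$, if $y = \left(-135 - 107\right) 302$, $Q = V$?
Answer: $- \frac{6126995205110697}{511588} \approx -1.1976 \cdot 10^{10}$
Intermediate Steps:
$Q = -30083$
$y = -73084$ ($y = \left(-242\right) 302 = -73084$)
$v{\left(l \right)} = - \frac{l}{7}$ ($v{\left(l \right)} = l \left(- \frac{1}{7}\right) = - \frac{l}{7}$)
$K{\left(U,n \right)} = U + 349 n$
$\left(Q + \frac{1}{y}\right) \left(397882 + K{\left(131,v{\left(-2 \right)} \right)}\right) = \left(-30083 + \frac{1}{-73084}\right) \left(397882 + \left(131 + 349 \left(\left(- \frac{1}{7}\right) \left(-2\right)\right)\right)\right) = \left(-30083 - \frac{1}{73084}\right) \left(397882 + \left(131 + 349 \cdot \frac{2}{7}\right)\right) = - \frac{2198585973 \left(397882 + \left(131 + \frac{698}{7}\right)\right)}{73084} = - \frac{2198585973 \left(397882 + \frac{1615}{7}\right)}{73084} = \left(- \frac{2198585973}{73084}\right) \frac{2786789}{7} = - \frac{6126995205110697}{511588}$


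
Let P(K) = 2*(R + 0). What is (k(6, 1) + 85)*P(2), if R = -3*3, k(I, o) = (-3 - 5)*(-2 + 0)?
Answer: -1818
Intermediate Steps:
k(I, o) = 16 (k(I, o) = -8*(-2) = 16)
R = -9
P(K) = -18 (P(K) = 2*(-9 + 0) = 2*(-9) = -18)
(k(6, 1) + 85)*P(2) = (16 + 85)*(-18) = 101*(-18) = -1818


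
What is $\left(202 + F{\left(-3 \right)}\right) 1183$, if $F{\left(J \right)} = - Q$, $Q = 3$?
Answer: $235417$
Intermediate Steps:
$F{\left(J \right)} = -3$ ($F{\left(J \right)} = \left(-1\right) 3 = -3$)
$\left(202 + F{\left(-3 \right)}\right) 1183 = \left(202 - 3\right) 1183 = 199 \cdot 1183 = 235417$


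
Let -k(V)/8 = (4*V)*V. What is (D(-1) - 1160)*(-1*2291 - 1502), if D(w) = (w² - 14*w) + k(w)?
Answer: 4464361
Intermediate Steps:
k(V) = -32*V² (k(V) = -8*4*V*V = -32*V²)
D(w) = -31*w² - 14*w (D(w) = (w² - 14*w) - 32*w² = -31*w² - 14*w)
(D(-1) - 1160)*(-1*2291 - 1502) = (-(-14 - 31*(-1)) - 1160)*(-1*2291 - 1502) = (-(-14 + 31) - 1160)*(-2291 - 1502) = (-1*17 - 1160)*(-3793) = (-17 - 1160)*(-3793) = -1177*(-3793) = 4464361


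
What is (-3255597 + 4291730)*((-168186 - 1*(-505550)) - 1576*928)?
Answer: -1165819550812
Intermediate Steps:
(-3255597 + 4291730)*((-168186 - 1*(-505550)) - 1576*928) = 1036133*((-168186 + 505550) - 1462528) = 1036133*(337364 - 1462528) = 1036133*(-1125164) = -1165819550812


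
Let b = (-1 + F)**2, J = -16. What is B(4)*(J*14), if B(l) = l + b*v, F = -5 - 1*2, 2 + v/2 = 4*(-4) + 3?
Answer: 429184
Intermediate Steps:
v = -30 (v = -4 + 2*(4*(-4) + 3) = -4 + 2*(-16 + 3) = -4 + 2*(-13) = -4 - 26 = -30)
F = -7 (F = -5 - 2 = -7)
b = 64 (b = (-1 - 7)**2 = (-8)**2 = 64)
B(l) = -1920 + l (B(l) = l + 64*(-30) = l - 1920 = -1920 + l)
B(4)*(J*14) = (-1920 + 4)*(-16*14) = -1916*(-224) = 429184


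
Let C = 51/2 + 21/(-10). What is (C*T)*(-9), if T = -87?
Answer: 91611/5 ≈ 18322.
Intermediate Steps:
C = 117/5 (C = 51*(1/2) + 21*(-1/10) = 51/2 - 21/10 = 117/5 ≈ 23.400)
(C*T)*(-9) = ((117/5)*(-87))*(-9) = -10179/5*(-9) = 91611/5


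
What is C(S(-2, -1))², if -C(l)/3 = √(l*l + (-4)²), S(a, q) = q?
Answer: 153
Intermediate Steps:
C(l) = -3*√(16 + l²) (C(l) = -3*√(l*l + (-4)²) = -3*√(l² + 16) = -3*√(16 + l²))
C(S(-2, -1))² = (-3*√(16 + (-1)²))² = (-3*√(16 + 1))² = (-3*√17)² = 153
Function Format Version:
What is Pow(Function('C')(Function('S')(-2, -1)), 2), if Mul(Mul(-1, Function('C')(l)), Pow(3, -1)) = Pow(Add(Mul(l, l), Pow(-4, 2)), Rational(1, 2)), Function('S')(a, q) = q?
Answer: 153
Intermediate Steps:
Function('C')(l) = Mul(-3, Pow(Add(16, Pow(l, 2)), Rational(1, 2))) (Function('C')(l) = Mul(-3, Pow(Add(Mul(l, l), Pow(-4, 2)), Rational(1, 2))) = Mul(-3, Pow(Add(Pow(l, 2), 16), Rational(1, 2))) = Mul(-3, Pow(Add(16, Pow(l, 2)), Rational(1, 2))))
Pow(Function('C')(Function('S')(-2, -1)), 2) = Pow(Mul(-3, Pow(Add(16, Pow(-1, 2)), Rational(1, 2))), 2) = Pow(Mul(-3, Pow(Add(16, 1), Rational(1, 2))), 2) = Pow(Mul(-3, Pow(17, Rational(1, 2))), 2) = 153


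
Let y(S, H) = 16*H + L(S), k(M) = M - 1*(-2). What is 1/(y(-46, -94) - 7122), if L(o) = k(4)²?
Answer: -1/8590 ≈ -0.00011641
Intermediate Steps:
k(M) = 2 + M (k(M) = M + 2 = 2 + M)
L(o) = 36 (L(o) = (2 + 4)² = 6² = 36)
y(S, H) = 36 + 16*H (y(S, H) = 16*H + 36 = 36 + 16*H)
1/(y(-46, -94) - 7122) = 1/((36 + 16*(-94)) - 7122) = 1/((36 - 1504) - 7122) = 1/(-1468 - 7122) = 1/(-8590) = -1/8590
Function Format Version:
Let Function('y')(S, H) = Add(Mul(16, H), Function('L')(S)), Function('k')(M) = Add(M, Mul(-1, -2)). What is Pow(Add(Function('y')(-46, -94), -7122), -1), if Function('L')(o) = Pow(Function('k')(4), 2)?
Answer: Rational(-1, 8590) ≈ -0.00011641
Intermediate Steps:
Function('k')(M) = Add(2, M) (Function('k')(M) = Add(M, 2) = Add(2, M))
Function('L')(o) = 36 (Function('L')(o) = Pow(Add(2, 4), 2) = Pow(6, 2) = 36)
Function('y')(S, H) = Add(36, Mul(16, H)) (Function('y')(S, H) = Add(Mul(16, H), 36) = Add(36, Mul(16, H)))
Pow(Add(Function('y')(-46, -94), -7122), -1) = Pow(Add(Add(36, Mul(16, -94)), -7122), -1) = Pow(Add(Add(36, -1504), -7122), -1) = Pow(Add(-1468, -7122), -1) = Pow(-8590, -1) = Rational(-1, 8590)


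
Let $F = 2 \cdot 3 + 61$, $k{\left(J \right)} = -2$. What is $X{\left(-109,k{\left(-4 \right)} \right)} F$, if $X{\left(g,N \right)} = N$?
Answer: $-134$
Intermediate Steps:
$F = 67$ ($F = 6 + 61 = 67$)
$X{\left(-109,k{\left(-4 \right)} \right)} F = \left(-2\right) 67 = -134$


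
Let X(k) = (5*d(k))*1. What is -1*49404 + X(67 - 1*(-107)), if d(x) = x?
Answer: -48534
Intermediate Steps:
X(k) = 5*k (X(k) = (5*k)*1 = 5*k)
-1*49404 + X(67 - 1*(-107)) = -1*49404 + 5*(67 - 1*(-107)) = -49404 + 5*(67 + 107) = -49404 + 5*174 = -49404 + 870 = -48534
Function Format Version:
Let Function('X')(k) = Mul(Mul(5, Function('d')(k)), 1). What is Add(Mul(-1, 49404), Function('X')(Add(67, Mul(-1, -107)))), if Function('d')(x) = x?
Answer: -48534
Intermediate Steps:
Function('X')(k) = Mul(5, k) (Function('X')(k) = Mul(Mul(5, k), 1) = Mul(5, k))
Add(Mul(-1, 49404), Function('X')(Add(67, Mul(-1, -107)))) = Add(Mul(-1, 49404), Mul(5, Add(67, Mul(-1, -107)))) = Add(-49404, Mul(5, Add(67, 107))) = Add(-49404, Mul(5, 174)) = Add(-49404, 870) = -48534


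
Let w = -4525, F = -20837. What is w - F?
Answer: 16312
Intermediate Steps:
w - F = -4525 - 1*(-20837) = -4525 + 20837 = 16312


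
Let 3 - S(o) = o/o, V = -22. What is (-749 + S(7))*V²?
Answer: -361548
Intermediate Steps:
S(o) = 2 (S(o) = 3 - o/o = 3 - 1*1 = 3 - 1 = 2)
(-749 + S(7))*V² = (-749 + 2)*(-22)² = -747*484 = -361548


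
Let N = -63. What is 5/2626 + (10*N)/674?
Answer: -825505/884962 ≈ -0.93281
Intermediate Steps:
5/2626 + (10*N)/674 = 5/2626 + (10*(-63))/674 = 5*(1/2626) - 630*1/674 = 5/2626 - 315/337 = -825505/884962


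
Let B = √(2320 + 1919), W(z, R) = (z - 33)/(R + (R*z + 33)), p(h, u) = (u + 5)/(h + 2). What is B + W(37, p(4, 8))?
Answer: 6/173 + 3*√471 ≈ 65.142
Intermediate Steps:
p(h, u) = (5 + u)/(2 + h)
W(z, R) = (-33 + z)/(33 + R + R*z) (W(z, R) = (-33 + z)/(R + (33 + R*z)) = (-33 + z)/(33 + R + R*z))
B = 3*√471 (B = √4239 = 3*√471 ≈ 65.108)
B + W(37, p(4, 8)) = 3*√471 + (-33 + 37)/(33 + (5 + 8)/(2 + 4) + ((5 + 8)/(2 + 4))*37) = 3*√471 + 4/(33 + 13/6 + (13/6)*37) = 3*√471 + 4/(33 + 13/6 + 481/6) = 3*√471 + 4/(346/3) = 3*√471 + (3/346)*4 = 3*√471 + 6/173 = 6/173 + 3*√471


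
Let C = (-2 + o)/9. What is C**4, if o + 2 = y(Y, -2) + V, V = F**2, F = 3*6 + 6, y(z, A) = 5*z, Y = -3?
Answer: 96254442001/6561 ≈ 1.4671e+7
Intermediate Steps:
F = 24 (F = 18 + 6 = 24)
V = 576 (V = 24**2 = 576)
o = 559 (o = -2 + (5*(-3) + 576) = -2 + (-15 + 576) = -2 + 561 = 559)
C = 557/9 (C = (-2 + 559)/9 = 557*(1/9) = 557/9 ≈ 61.889)
C**4 = (557/9)**4 = 96254442001/6561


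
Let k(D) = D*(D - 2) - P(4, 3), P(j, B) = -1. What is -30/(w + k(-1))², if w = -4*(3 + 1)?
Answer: -5/24 ≈ -0.20833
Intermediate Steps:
k(D) = 1 + D*(-2 + D) (k(D) = D*(D - 2) - 1*(-1) = D*(-2 + D) + 1 = 1 + D*(-2 + D))
w = -16 (w = -4*4 = -16)
-30/(w + k(-1))² = -30/(-16 + (1 + (-1)² - 2*(-1)))² = -30/(-16 + (1 + 1 + 2))² = -30/(-16 + 4)² = -30/((-12)²) = -30/144 = -30*1/144 = -5/24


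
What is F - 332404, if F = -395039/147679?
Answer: -49089485355/147679 ≈ -3.3241e+5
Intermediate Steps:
F = -395039/147679 (F = -395039*1/147679 = -395039/147679 ≈ -2.6750)
F - 332404 = -395039/147679 - 332404 = -49089485355/147679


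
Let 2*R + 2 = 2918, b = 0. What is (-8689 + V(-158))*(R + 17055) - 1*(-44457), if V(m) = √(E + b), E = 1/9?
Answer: -160808829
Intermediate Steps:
E = ⅑ (E = 1*(⅑) = ⅑ ≈ 0.11111)
R = 1458 (R = -1 + (½)*2918 = -1 + 1459 = 1458)
V(m) = ⅓ (V(m) = √(⅑ + 0) = √(⅑) = ⅓)
(-8689 + V(-158))*(R + 17055) - 1*(-44457) = (-8689 + ⅓)*(1458 + 17055) - 1*(-44457) = -26066/3*18513 + 44457 = -160853286 + 44457 = -160808829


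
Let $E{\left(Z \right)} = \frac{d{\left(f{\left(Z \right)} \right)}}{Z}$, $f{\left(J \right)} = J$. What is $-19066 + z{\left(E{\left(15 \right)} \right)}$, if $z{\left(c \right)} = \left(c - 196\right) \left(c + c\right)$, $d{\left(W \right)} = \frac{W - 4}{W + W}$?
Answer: $- \frac{1931402579}{101250} \approx -19076.0$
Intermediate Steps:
$d{\left(W \right)} = \frac{-4 + W}{2 W}$
$E{\left(Z \right)} = \frac{-4 + Z}{2 Z^{2}}$ ($E{\left(Z \right)} = \frac{\frac{1}{2} \frac{1}{Z} \left(-4 + Z\right)}{Z} = \frac{-4 + Z}{2 Z^{2}}$)
$z{\left(c \right)} = 2 c \left(-196 + c\right)$ ($z{\left(c \right)} = \left(-196 + c\right) 2 c = 2 c \left(-196 + c\right)$)
$-19066 + z{\left(E{\left(15 \right)} \right)} = -19066 + 2 \frac{-4 + 15}{2 \cdot 225} \left(-196 + \frac{-4 + 15}{2 \cdot 225}\right) = -19066 + 2 \cdot \frac{1}{2} \cdot \frac{1}{225} \cdot 11 \left(-196 + \frac{1}{2} \cdot \frac{1}{225} \cdot 11\right) = -19066 + 2 \cdot \frac{11}{450} \left(-196 + \frac{11}{450}\right) = -19066 + 2 \cdot \frac{11}{450} \left(- \frac{88189}{450}\right) = -19066 - \frac{970079}{101250} = - \frac{1931402579}{101250}$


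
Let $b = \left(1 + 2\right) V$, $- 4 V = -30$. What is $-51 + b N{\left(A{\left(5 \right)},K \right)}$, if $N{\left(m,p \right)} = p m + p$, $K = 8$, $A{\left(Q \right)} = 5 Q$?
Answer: $4629$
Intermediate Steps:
$V = \frac{15}{2}$ ($V = \left(- \frac{1}{4}\right) \left(-30\right) = \frac{15}{2} \approx 7.5$)
$N{\left(m,p \right)} = p + m p$ ($N{\left(m,p \right)} = m p + p = p + m p$)
$b = \frac{45}{2}$ ($b = \left(1 + 2\right) \frac{15}{2} = 3 \cdot \frac{15}{2} = \frac{45}{2} \approx 22.5$)
$-51 + b N{\left(A{\left(5 \right)},K \right)} = -51 + \frac{45 \cdot 8 \left(1 + 5 \cdot 5\right)}{2} = -51 + \frac{45 \cdot 8 \left(1 + 25\right)}{2} = -51 + \frac{45 \cdot 8 \cdot 26}{2} = -51 + \frac{45}{2} \cdot 208 = -51 + 4680 = 4629$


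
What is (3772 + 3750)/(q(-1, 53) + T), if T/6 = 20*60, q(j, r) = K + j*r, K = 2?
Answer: 7522/7149 ≈ 1.0522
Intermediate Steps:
q(j, r) = 2 + j*r
T = 7200 (T = 6*(20*60) = 6*1200 = 7200)
(3772 + 3750)/(q(-1, 53) + T) = (3772 + 3750)/((2 - 1*53) + 7200) = 7522/((2 - 53) + 7200) = 7522/(-51 + 7200) = 7522/7149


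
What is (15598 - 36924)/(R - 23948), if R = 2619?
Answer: 21326/21329 ≈ 0.99986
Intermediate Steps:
(15598 - 36924)/(R - 23948) = (15598 - 36924)/(2619 - 23948) = -21326/(-21329) = -21326*(-1/21329) = 21326/21329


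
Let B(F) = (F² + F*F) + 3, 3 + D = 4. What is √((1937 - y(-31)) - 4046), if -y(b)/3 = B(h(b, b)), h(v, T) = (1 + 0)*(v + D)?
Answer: 10*√33 ≈ 57.446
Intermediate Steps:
D = 1 (D = -3 + 4 = 1)
h(v, T) = 1 + v (h(v, T) = (1 + 0)*(v + 1) = 1*(1 + v) = 1 + v)
B(F) = 3 + 2*F² (B(F) = (F² + F²) + 3 = 2*F² + 3 = 3 + 2*F²)
y(b) = -9 - 6*(1 + b)² (y(b) = -3*(3 + 2*(1 + b)²) = -9 - 6*(1 + b)²)
√((1937 - y(-31)) - 4046) = √((1937 - (-9 - 6*(1 - 31)²)) - 4046) = √((1937 - (-9 - 6*(-30)²)) - 4046) = √((1937 - (-9 - 6*900)) - 4046) = √((1937 - (-9 - 5400)) - 4046) = √((1937 - 1*(-5409)) - 4046) = √((1937 + 5409) - 4046) = √(7346 - 4046) = √3300 = 10*√33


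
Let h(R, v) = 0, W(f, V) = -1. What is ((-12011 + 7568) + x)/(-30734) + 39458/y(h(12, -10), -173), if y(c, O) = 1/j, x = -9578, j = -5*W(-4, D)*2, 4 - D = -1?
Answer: 12127035741/30734 ≈ 3.9458e+5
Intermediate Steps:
D = 5 (D = 4 - 1*(-1) = 4 + 1 = 5)
j = 10 (j = -(-5)*2 = -5*(-2) = 10)
y(c, O) = ⅒ (y(c, O) = 1/10 = ⅒)
((-12011 + 7568) + x)/(-30734) + 39458/y(h(12, -10), -173) = ((-12011 + 7568) - 9578)/(-30734) + 39458/(⅒) = (-4443 - 9578)*(-1/30734) + 39458*10 = -14021*(-1/30734) + 394580 = 14021/30734 + 394580 = 12127035741/30734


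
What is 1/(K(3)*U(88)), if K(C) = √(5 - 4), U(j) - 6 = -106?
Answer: -1/100 ≈ -0.010000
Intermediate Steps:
U(j) = -100 (U(j) = 6 - 106 = -100)
K(C) = 1 (K(C) = √1 = 1)
1/(K(3)*U(88)) = 1/(1*(-100)) = 1/(-100) = -1/100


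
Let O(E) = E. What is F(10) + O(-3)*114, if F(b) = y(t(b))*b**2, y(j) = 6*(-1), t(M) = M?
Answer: -942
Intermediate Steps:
y(j) = -6
F(b) = -6*b**2
F(10) + O(-3)*114 = -6*10**2 - 3*114 = -6*100 - 342 = -600 - 342 = -942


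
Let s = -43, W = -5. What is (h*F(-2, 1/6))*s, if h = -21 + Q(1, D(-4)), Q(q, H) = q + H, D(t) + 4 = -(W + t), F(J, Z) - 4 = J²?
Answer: 5160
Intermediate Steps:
F(J, Z) = 4 + J²
D(t) = 1 - t (D(t) = -4 - (-5 + t) = -4 + (5 - t) = 1 - t)
Q(q, H) = H + q
h = -15 (h = -21 + ((1 - 1*(-4)) + 1) = -21 + ((1 + 4) + 1) = -21 + (5 + 1) = -21 + 6 = -15)
(h*F(-2, 1/6))*s = -15*(4 + (-2)²)*(-43) = -15*(4 + 4)*(-43) = -15*8*(-43) = -120*(-43) = 5160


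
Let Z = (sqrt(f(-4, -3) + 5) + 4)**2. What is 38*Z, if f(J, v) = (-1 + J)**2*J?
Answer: -3002 + 304*I*sqrt(95) ≈ -3002.0 + 2963.0*I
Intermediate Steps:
f(J, v) = J*(-1 + J)**2
Z = (4 + I*sqrt(95))**2 (Z = (sqrt(-4*(-1 - 4)**2 + 5) + 4)**2 = (sqrt(-4*(-5)**2 + 5) + 4)**2 = (sqrt(-4*25 + 5) + 4)**2 = (sqrt(-100 + 5) + 4)**2 = (sqrt(-95) + 4)**2 = (I*sqrt(95) + 4)**2 = (4 + I*sqrt(95))**2 ≈ -79.0 + 77.974*I)
38*Z = 38*(4 + I*sqrt(95))**2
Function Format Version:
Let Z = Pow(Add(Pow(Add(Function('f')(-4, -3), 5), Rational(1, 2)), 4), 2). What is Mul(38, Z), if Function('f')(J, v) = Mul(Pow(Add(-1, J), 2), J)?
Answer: Add(-3002, Mul(304, I, Pow(95, Rational(1, 2)))) ≈ Add(-3002.0, Mul(2963.0, I))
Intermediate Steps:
Function('f')(J, v) = Mul(J, Pow(Add(-1, J), 2))
Z = Pow(Add(4, Mul(I, Pow(95, Rational(1, 2)))), 2) (Z = Pow(Add(Pow(Add(Mul(-4, Pow(Add(-1, -4), 2)), 5), Rational(1, 2)), 4), 2) = Pow(Add(Pow(Add(Mul(-4, Pow(-5, 2)), 5), Rational(1, 2)), 4), 2) = Pow(Add(Pow(Add(Mul(-4, 25), 5), Rational(1, 2)), 4), 2) = Pow(Add(Pow(Add(-100, 5), Rational(1, 2)), 4), 2) = Pow(Add(Pow(-95, Rational(1, 2)), 4), 2) = Pow(Add(Mul(I, Pow(95, Rational(1, 2))), 4), 2) = Pow(Add(4, Mul(I, Pow(95, Rational(1, 2)))), 2) ≈ Add(-79.000, Mul(77.974, I)))
Mul(38, Z) = Mul(38, Pow(Add(4, Mul(I, Pow(95, Rational(1, 2)))), 2))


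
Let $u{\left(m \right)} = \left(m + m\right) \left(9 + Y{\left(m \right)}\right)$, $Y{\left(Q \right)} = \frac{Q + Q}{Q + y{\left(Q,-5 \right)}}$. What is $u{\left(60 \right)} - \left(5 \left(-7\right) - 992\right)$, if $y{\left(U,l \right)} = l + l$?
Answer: $2395$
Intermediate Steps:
$y{\left(U,l \right)} = 2 l$
$Y{\left(Q \right)} = \frac{2 Q}{-10 + Q}$ ($Y{\left(Q \right)} = \frac{Q + Q}{Q + 2 \left(-5\right)} = \frac{2 Q}{Q - 10} = \frac{2 Q}{-10 + Q}$)
$u{\left(m \right)} = 2 m \left(9 + \frac{2 m}{-10 + m}\right)$ ($u{\left(m \right)} = \left(m + m\right) \left(9 + \frac{2 m}{-10 + m}\right) = 2 m \left(9 + \frac{2 m}{-10 + m}\right)$)
$u{\left(60 \right)} - \left(5 \left(-7\right) - 992\right) = 2 \cdot 60 \frac{1}{-10 + 60} \left(-90 + 11 \cdot 60\right) - \left(5 \left(-7\right) - 992\right) = 2 \cdot 60 \cdot \frac{1}{50} \left(-90 + 660\right) - \left(-35 - 992\right) = 2 \cdot 60 \cdot \frac{1}{50} \cdot 570 - -1027 = 1368 + 1027 = 2395$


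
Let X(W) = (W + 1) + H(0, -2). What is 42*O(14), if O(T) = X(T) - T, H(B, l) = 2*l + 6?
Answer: 126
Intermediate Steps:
H(B, l) = 6 + 2*l
X(W) = 3 + W (X(W) = (W + 1) + (6 + 2*(-2)) = (1 + W) + (6 - 4) = (1 + W) + 2 = 3 + W)
O(T) = 3 (O(T) = (3 + T) - T = 3)
42*O(14) = 42*3 = 126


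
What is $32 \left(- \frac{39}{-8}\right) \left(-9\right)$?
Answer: $-1404$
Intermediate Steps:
$32 \left(- \frac{39}{-8}\right) \left(-9\right) = 32 \left(\left(-39\right) \left(- \frac{1}{8}\right)\right) \left(-9\right) = 32 \cdot \frac{39}{8} \left(-9\right) = 156 \left(-9\right) = -1404$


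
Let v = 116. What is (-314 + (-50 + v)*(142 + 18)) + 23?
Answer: 10269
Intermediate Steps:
(-314 + (-50 + v)*(142 + 18)) + 23 = (-314 + (-50 + 116)*(142 + 18)) + 23 = (-314 + 66*160) + 23 = (-314 + 10560) + 23 = 10246 + 23 = 10269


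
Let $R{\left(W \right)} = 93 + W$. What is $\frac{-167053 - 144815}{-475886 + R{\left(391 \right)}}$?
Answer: $\frac{155934}{237701} \approx 0.65601$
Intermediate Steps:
$\frac{-167053 - 144815}{-475886 + R{\left(391 \right)}} = \frac{-167053 - 144815}{-475886 + \left(93 + 391\right)} = - \frac{311868}{-475886 + 484} = - \frac{311868}{-475402} = \left(-311868\right) \left(- \frac{1}{475402}\right) = \frac{155934}{237701}$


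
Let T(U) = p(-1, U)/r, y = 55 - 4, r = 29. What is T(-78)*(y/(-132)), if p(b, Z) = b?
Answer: 17/1276 ≈ 0.013323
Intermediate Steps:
y = 51
T(U) = -1/29
T(-78)*(y/(-132)) = -51/(29*(-132)) = -51*(-1)/(29*132) = -1/29*(-17/44) = 17/1276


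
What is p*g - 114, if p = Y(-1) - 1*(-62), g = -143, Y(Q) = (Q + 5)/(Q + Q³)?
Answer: -8694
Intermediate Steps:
Y(Q) = (5 + Q)/(Q + Q³)
p = 60 (p = (5 - 1)/(-1 + (-1)³) - 1*(-62) = 4/(-1 - 1) + 62 = 4/(-2) + 62 = -½*4 + 62 = -2 + 62 = 60)
p*g - 114 = 60*(-143) - 114 = -8580 - 114 = -8694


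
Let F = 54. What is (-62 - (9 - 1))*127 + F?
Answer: -8836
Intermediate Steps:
(-62 - (9 - 1))*127 + F = (-62 - (9 - 1))*127 + 54 = (-62 - 1*8)*127 + 54 = (-62 - 8)*127 + 54 = -70*127 + 54 = -8890 + 54 = -8836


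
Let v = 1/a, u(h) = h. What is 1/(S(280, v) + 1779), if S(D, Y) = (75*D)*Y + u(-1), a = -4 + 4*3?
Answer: 1/4403 ≈ 0.00022712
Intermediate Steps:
a = 8 (a = -4 + 12 = 8)
v = 1/8 ≈ 0.12500
S(D, Y) = -1 + 75*D*Y (S(D, Y) = (75*D)*Y - 1 = 75*D*Y - 1 = -1 + 75*D*Y)
1/(S(280, v) + 1779) = 1/((-1 + 75*280*(1/8)) + 1779) = 1/((-1 + 2625) + 1779) = 1/(2624 + 1779) = 1/4403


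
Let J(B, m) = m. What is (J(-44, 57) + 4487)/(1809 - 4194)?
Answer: -4544/2385 ≈ -1.9052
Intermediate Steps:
(J(-44, 57) + 4487)/(1809 - 4194) = (57 + 4487)/(1809 - 4194) = 4544/(-2385) = 4544*(-1/2385) = -4544/2385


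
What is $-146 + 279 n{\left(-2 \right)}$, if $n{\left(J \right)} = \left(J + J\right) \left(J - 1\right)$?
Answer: $3202$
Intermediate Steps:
$n{\left(J \right)} = 2 J \left(-1 + J\right)$
$-146 + 279 n{\left(-2 \right)} = -146 + 279 \cdot 2 \left(-2\right) \left(-1 - 2\right) = -146 + 279 \cdot 2 \left(-2\right) \left(-3\right) = -146 + 279 \cdot 12 = -146 + 3348 = 3202$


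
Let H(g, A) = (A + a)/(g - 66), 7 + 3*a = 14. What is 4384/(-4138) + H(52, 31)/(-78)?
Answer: -1743523/1694511 ≈ -1.0289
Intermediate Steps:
a = 7/3 (a = -7/3 + (⅓)*14 = -7/3 + 14/3 = 7/3 ≈ 2.3333)
H(g, A) = (7/3 + A)/(-66 + g) (H(g, A) = (A + 7/3)/(g - 66) = (7/3 + A)/(-66 + g))
4384/(-4138) + H(52, 31)/(-78) = 4384/(-4138) + ((7/3 + 31)/(-66 + 52))/(-78) = 4384*(-1/4138) + ((100/3)/(-14))*(-1/78) = -2192/2069 - 1/14*100/3*(-1/78) = -2192/2069 - 50/21*(-1/78) = -2192/2069 + 25/819 = -1743523/1694511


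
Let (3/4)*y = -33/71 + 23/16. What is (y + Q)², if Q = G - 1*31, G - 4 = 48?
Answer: 360886009/725904 ≈ 497.15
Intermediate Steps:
G = 52 (G = 4 + 48 = 52)
Q = 21 (Q = 52 - 1*31 = 52 - 31 = 21)
y = 1105/852 (y = 4*(-33/71 + 23/16)/3 = (4/3)*(1105/1136) = 1105/852 ≈ 1.2969)
(y + Q)² = (1105/852 + 21)² = (18997/852)² = 360886009/725904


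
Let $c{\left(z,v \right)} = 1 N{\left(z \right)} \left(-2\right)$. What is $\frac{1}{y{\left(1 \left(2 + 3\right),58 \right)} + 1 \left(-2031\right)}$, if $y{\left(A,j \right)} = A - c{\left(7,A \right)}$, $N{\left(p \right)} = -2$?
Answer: $- \frac{1}{2030} \approx -0.00049261$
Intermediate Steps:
$c{\left(z,v \right)} = 4$ ($c{\left(z,v \right)} = 1 \left(-2\right) \left(-2\right) = \left(-2\right) \left(-2\right) = 4$)
$y{\left(A,j \right)} = -4 + A$ ($y{\left(A,j \right)} = A - 4 = -4 + A$)
$\frac{1}{y{\left(1 \left(2 + 3\right),58 \right)} + 1 \left(-2031\right)} = \frac{1}{\left(-4 + 1 \left(2 + 3\right)\right) + 1 \left(-2031\right)} = \frac{1}{\left(-4 + 1 \cdot 5\right) - 2031} = \frac{1}{\left(-4 + 5\right) - 2031} = \frac{1}{1 - 2031} = \frac{1}{-2030} = - \frac{1}{2030}$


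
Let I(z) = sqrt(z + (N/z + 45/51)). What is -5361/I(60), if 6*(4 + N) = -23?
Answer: -32166*sqrt(63206170)/371801 ≈ -687.81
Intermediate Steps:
N = -47/6 (N = -4 + (1/6)*(-23) = -4 - 23/6 = -47/6 ≈ -7.8333)
I(z) = sqrt(15/17 + z - 47/(6*z)) (I(z) = sqrt(z + (-47/(6*z) + 45/51)) = sqrt(z + (-47/(6*z) + 45*(1/51))) = sqrt(z + (-47/(6*z) + 15/17)) = sqrt(z + (15/17 - 47/(6*z))) = sqrt(15/17 + z - 47/(6*z)))
-5361/I(60) = -5361*102/sqrt(9180 - 81498/60 + 10404*60) = -5361*102/sqrt(9180 - 81498*1/60 + 624240) = -5361*102/sqrt(9180 - 13583/10 + 624240) = -5361*6*sqrt(63206170)/371801 = -32166*sqrt(63206170)/371801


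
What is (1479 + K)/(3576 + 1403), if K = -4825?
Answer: -3346/4979 ≈ -0.67202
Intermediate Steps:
(1479 + K)/(3576 + 1403) = (1479 - 4825)/(3576 + 1403) = -3346/4979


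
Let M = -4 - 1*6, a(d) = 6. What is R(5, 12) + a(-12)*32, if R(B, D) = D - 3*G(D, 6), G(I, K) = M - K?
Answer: 252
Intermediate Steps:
M = -10 (M = -4 - 6 = -10)
G(I, K) = -10 - K
R(B, D) = 48 + D (R(B, D) = D - 3*(-10 - 1*6) = D - 3*(-10 - 6) = D - 3*(-16) = D + 48 = 48 + D)
R(5, 12) + a(-12)*32 = (48 + 12) + 6*32 = 60 + 192 = 252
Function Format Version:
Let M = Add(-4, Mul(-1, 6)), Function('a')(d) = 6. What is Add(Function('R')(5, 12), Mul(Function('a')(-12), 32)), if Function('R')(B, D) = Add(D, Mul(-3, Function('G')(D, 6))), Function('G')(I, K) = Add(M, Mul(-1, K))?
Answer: 252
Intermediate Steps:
M = -10 (M = Add(-4, -6) = -10)
Function('G')(I, K) = Add(-10, Mul(-1, K))
Function('R')(B, D) = Add(48, D) (Function('R')(B, D) = Add(D, Mul(-3, Add(-10, Mul(-1, 6)))) = Add(D, Mul(-3, Add(-10, -6))) = Add(D, Mul(-3, -16)) = Add(D, 48) = Add(48, D))
Add(Function('R')(5, 12), Mul(Function('a')(-12), 32)) = Add(Add(48, 12), Mul(6, 32)) = Add(60, 192) = 252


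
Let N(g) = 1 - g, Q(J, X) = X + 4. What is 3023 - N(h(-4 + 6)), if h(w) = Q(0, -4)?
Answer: 3022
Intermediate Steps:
Q(J, X) = 4 + X
h(w) = 0 (h(w) = 4 - 4 = 0)
3023 - N(h(-4 + 6)) = 3023 - (1 - 1*0) = 3023 - (1 + 0) = 3023 - 1*1 = 3023 - 1 = 3022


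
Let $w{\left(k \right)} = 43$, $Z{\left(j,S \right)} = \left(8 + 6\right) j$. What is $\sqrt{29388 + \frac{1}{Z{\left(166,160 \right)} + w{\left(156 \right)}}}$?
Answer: $\frac{\sqrt{18294647411}}{789} \approx 171.43$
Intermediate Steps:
$Z{\left(j,S \right)} = 14 j$
$\sqrt{29388 + \frac{1}{Z{\left(166,160 \right)} + w{\left(156 \right)}}} = \sqrt{29388 + \frac{1}{14 \cdot 166 + 43}} = \sqrt{29388 + \frac{1}{2324 + 43}} = \sqrt{29388 + \frac{1}{2367}} = \sqrt{\frac{69561397}{2367}} = \frac{\sqrt{18294647411}}{789}$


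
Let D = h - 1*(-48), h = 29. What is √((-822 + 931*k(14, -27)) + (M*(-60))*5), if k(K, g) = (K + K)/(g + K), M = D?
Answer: I*√4381702/13 ≈ 161.02*I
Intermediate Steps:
D = 77 (D = 29 - 1*(-48) = 29 + 48 = 77)
M = 77
k(K, g) = 2*K/(K + g) (k(K, g) = (2*K)/(K + g) = 2*K/(K + g))
√((-822 + 931*k(14, -27)) + (M*(-60))*5) = √((-822 + 931*(2*14/(14 - 27))) + (77*(-60))*5) = √((-822 + 931*(2*14/(-13))) - 4620*5) = √((-822 + 931*(2*14*(-1/13))) - 23100) = √((-822 + 931*(-28/13)) - 23100) = √((-822 - 26068/13) - 23100) = √(-36754/13 - 23100) = √(-337054/13) = I*√4381702/13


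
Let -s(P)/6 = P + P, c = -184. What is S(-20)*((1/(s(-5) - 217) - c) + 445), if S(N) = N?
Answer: -1975040/157 ≈ -12580.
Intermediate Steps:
s(P) = -12*P (s(P) = -6*(P + P) = -12*P)
S(-20)*((1/(s(-5) - 217) - c) + 445) = -20*((1/(-12*(-5) - 217) - 1*(-184)) + 445) = -20*((1/(60 - 217) + 184) + 445) = -20*((1/(-157) + 184) + 445) = -20*((-1/157 + 184) + 445) = -20*(28887/157 + 445) = -20*98752/157 = -1975040/157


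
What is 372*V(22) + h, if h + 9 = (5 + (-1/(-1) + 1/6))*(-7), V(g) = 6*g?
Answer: 294311/6 ≈ 49052.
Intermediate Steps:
h = -313/6 (h = -9 + (5 + (-1/(-1) + 1/6))*(-7) = -9 + (5 + (-1*(-1) + 1*(1/6)))*(-7) = -9 + (5 + (1 + 1/6))*(-7) = -9 + (5 + 7/6)*(-7) = -9 + (37/6)*(-7) = -9 - 259/6 = -313/6 ≈ -52.167)
372*V(22) + h = 372*(6*22) - 313/6 = 372*132 - 313/6 = 49104 - 313/6 = 294311/6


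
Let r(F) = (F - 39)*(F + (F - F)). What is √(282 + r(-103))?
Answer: 2*√3727 ≈ 122.10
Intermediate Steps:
r(F) = F*(-39 + F) (r(F) = (-39 + F)*(F + 0) = (-39 + F)*F = F*(-39 + F))
√(282 + r(-103)) = √(282 - 103*(-39 - 103)) = √(282 - 103*(-142)) = √(282 + 14626) = √14908 = 2*√3727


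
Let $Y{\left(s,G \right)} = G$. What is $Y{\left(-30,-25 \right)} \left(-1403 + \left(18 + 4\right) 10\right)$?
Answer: $29575$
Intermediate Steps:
$Y{\left(-30,-25 \right)} \left(-1403 + \left(18 + 4\right) 10\right) = - 25 \left(-1403 + \left(18 + 4\right) 10\right) = - 25 \left(-1403 + 22 \cdot 10\right) = - 25 \left(-1403 + 220\right) = \left(-25\right) \left(-1183\right) = 29575$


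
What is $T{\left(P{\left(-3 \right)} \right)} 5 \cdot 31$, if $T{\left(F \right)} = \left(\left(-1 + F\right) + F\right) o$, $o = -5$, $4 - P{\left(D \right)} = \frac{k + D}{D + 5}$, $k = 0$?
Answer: $-7750$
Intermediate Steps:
$P{\left(D \right)} = 4 - \frac{D}{5 + D}$ ($P{\left(D \right)} = 4 - \frac{0 + D}{D + 5} = 4 - \frac{D}{5 + D}$)
$T{\left(F \right)} = 5 - 10 F$ ($T{\left(F \right)} = \left(\left(-1 + F\right) + F\right) \left(-5\right) = \left(-1 + 2 F\right) \left(-5\right) = 5 - 10 F$)
$T{\left(P{\left(-3 \right)} \right)} 5 \cdot 31 = \left(5 - 10 \frac{20 + 3 \left(-3\right)}{5 - 3}\right) 5 \cdot 31 = \left(5 - 10 \frac{20 - 9}{2}\right) 5 \cdot 31 = \left(5 - 10 \cdot \frac{1}{2} \cdot 11\right) 5 \cdot 31 = \left(5 - 55\right) 5 \cdot 31 = \left(-50\right) 5 \cdot 31 = \left(-250\right) 31 = -7750$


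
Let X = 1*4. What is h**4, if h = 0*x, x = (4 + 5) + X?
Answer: 0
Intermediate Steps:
X = 4
x = 13 (x = (4 + 5) + 4 = 9 + 4 = 13)
h = 0 (h = 0*13 = 0)
h**4 = 0**4 = 0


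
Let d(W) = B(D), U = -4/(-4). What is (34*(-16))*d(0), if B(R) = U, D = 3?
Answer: -544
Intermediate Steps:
U = 1 (U = -4*(-¼) = 1)
B(R) = 1
d(W) = 1
(34*(-16))*d(0) = (34*(-16))*1 = -544*1 = -544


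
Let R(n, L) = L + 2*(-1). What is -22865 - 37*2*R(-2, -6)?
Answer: -22273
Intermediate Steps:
R(n, L) = -2 + L (R(n, L) = L - 2 = -2 + L)
-22865 - 37*2*R(-2, -6) = -22865 - 37*2*(-2 - 6) = -22865 - 74*(-8) = -22865 - 1*(-592) = -22865 + 592 = -22273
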